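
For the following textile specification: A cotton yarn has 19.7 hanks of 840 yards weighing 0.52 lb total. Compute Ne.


Formula: Ne = hanks / mass_lb
Substituting: Ne = 19.7 / 0.52
Ne = 37.9

37.9 Ne


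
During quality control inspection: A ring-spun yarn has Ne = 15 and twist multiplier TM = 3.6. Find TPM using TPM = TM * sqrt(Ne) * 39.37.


Formula: TPM = TM * sqrt(Ne) * 39.37
Step 1: sqrt(Ne) = sqrt(15) = 3.873
Step 2: TM * sqrt(Ne) = 3.6 * 3.873 = 13.9428
Step 3: TPM = 13.9428 * 39.37 = 549 twists/m

549 twists/m


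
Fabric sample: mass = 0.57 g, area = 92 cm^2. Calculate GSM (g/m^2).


Formula: GSM = mass_g / area_m2
Step 1: Convert area: 92 cm^2 = 92 / 10000 = 0.0092 m^2
Step 2: GSM = 0.57 g / 0.0092 m^2 = 62.0 g/m^2

62.0 g/m^2


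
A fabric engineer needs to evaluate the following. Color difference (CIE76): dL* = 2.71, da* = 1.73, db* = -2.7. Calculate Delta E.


Formula: Delta E = sqrt(dL*^2 + da*^2 + db*^2)
Step 1: dL*^2 = 2.71^2 = 7.3441
Step 2: da*^2 = 1.73^2 = 2.9929
Step 3: db*^2 = (-2.7)^2 = 7.29
Step 4: Sum = 7.3441 + 2.9929 + 7.29 = 17.627
Step 5: Delta E = sqrt(17.627) = 4.2

4.2 Delta E


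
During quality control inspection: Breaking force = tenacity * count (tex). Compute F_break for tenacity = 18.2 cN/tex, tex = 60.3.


Formula: Breaking force = Tenacity * Linear density
F = 18.2 cN/tex * 60.3 tex
F = 1097.46 cN

1097.46 cN


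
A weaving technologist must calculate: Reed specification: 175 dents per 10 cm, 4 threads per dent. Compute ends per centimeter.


Formula: EPC = (dents per 10 cm * ends per dent) / 10
Step 1: Total ends per 10 cm = 175 * 4 = 700
Step 2: EPC = 700 / 10 = 70.0 ends/cm

70.0 ends/cm


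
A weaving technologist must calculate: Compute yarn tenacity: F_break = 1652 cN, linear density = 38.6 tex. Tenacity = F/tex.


Formula: Tenacity = Breaking force / Linear density
Tenacity = 1652 cN / 38.6 tex
Tenacity = 42.80 cN/tex

42.80 cN/tex


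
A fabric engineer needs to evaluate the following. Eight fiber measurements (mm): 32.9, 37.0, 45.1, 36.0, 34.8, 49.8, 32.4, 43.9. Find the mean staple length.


Formula: Mean = sum of lengths / count
Sum = 32.9 + 37.0 + 45.1 + 36.0 + 34.8 + 49.8 + 32.4 + 43.9
Sum = 311.9 mm
Mean = 311.9 / 8 = 38.99 mm

38.99 mm


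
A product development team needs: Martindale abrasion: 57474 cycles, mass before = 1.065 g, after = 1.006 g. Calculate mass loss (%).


Formula: Mass loss% = ((m_before - m_after) / m_before) * 100
Step 1: Mass loss = 1.065 - 1.006 = 0.059 g
Step 2: Ratio = 0.059 / 1.065 = 0.0553991
Step 3: Mass loss% = 0.0553991 * 100 = 5.53991% ≈ 5.54%

5.54%


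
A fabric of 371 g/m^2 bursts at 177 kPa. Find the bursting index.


Formula: Bursting Index = Bursting Strength / Fabric GSM
BI = 177 kPa / 371 g/m^2
BI = 0.477 kPa/(g/m^2)

0.477 kPa/(g/m^2)


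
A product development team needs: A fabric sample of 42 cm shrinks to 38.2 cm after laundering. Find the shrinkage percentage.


Formula: Shrinkage% = ((L_before - L_after) / L_before) * 100
Step 1: Shrinkage = 42 - 38.2 = 3.8 cm
Step 2: Shrinkage% = (3.8 / 42) * 100
Step 3: Shrinkage% = 0.090476 * 100 = 9.0476% ≈ 9.0%

9.0%


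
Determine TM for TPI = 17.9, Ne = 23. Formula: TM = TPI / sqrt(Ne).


Formula: TM = TPI / sqrt(Ne)
Step 1: sqrt(Ne) = sqrt(23) = 4.7958
Step 2: TM = 17.9 / 4.7958 = 3.73

3.73 TM


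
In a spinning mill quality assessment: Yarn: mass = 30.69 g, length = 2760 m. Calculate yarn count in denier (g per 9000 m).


Formula: den = (mass_g / length_m) * 9000
Substituting: den = (30.69 / 2760) * 9000
Intermediate: 30.69 / 2760 = 0.01111957 g/m
den = 0.01111957 * 9000 = 100.1 denier

100.1 denier


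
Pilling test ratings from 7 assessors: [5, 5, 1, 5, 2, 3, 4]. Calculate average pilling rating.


Formula: Mean = sum / count
Sum = 5 + 5 + 1 + 5 + 2 + 3 + 4 = 25
Mean = 25 / 7 = 3.6

3.6


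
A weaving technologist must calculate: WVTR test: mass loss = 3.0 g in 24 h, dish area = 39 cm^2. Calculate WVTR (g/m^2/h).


Formula: WVTR = mass_loss / (area * time)
Step 1: Convert area: 39 cm^2 = 0.0039 m^2
Step 2: WVTR = 3.0 g / (0.0039 m^2 * 24 h)
Step 3: WVTR = 3.0 / 0.0936 = 32.1 g/m^2/h

32.1 g/m^2/h


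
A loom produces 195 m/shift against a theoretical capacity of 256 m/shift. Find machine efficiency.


Formula: Efficiency% = (Actual output / Theoretical output) * 100
Efficiency% = (195 / 256) * 100
Efficiency% = 0.761719 * 100 = 76.1719% ≈ 76.2%

76.2%


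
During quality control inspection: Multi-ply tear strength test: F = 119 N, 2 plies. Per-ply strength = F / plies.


Formula: Per-ply strength = Total force / Number of plies
Per-ply = 119 N / 2
Per-ply = 59.5 N

59.5 N


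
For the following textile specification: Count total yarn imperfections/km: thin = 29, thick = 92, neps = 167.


Formula: Total = thin places + thick places + neps
Total = 29 + 92 + 167
Total = 288 imperfections/km

288 imperfections/km


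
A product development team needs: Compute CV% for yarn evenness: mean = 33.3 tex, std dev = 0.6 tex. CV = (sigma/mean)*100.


Formula: CV% = (standard deviation / mean) * 100
Step 1: Ratio = 0.6 / 33.3 = 0.018018
Step 2: CV% = 0.018018 * 100 = 1.8018% ≈ 1.8%

1.8%


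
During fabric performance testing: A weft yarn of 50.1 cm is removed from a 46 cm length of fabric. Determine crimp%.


Formula: Crimp% = ((L_yarn - L_fabric) / L_fabric) * 100
Step 1: Extension = 50.1 - 46 = 4.1 cm
Step 2: Crimp% = (4.1 / 46) * 100
Step 3: Crimp% = 0.08913 * 100 = 8.913% ≈ 8.9%

8.9%


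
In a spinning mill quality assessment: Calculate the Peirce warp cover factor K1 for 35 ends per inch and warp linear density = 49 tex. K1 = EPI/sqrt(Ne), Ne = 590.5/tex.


Formula: K1 = EPI / sqrt(Ne), with Ne = 590.5 / tex_warp
Step 1: Ne = 590.5 / 49 = 12.051
Step 2: sqrt(Ne) = sqrt(12.051) = 3.4715
Step 3: K1 = 35 / 3.4715 = 10.1

10.1


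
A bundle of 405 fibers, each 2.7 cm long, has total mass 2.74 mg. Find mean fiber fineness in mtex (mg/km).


Formula: fineness (mtex) = mass (mg) / total length (km) = (mass_mg / total_length_m) * 1000
Step 1: Convert fiber length: 2.7 cm = 0.027 m
Step 2: Total fiber length = 405 * 0.027 = 10.935 m
Step 3: Linear density = 2.74 mg / 10.935 m = 0.2506 mg/m
Step 4: fineness = 0.2506 * 1000 = 250.6 mtex

250.6 mtex


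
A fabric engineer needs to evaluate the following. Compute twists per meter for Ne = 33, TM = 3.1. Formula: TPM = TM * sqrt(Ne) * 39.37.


Formula: TPM = TM * sqrt(Ne) * 39.37
Step 1: sqrt(Ne) = sqrt(33) = 5.7446
Step 2: TM * sqrt(Ne) = 3.1 * 5.7446 = 17.8083
Step 3: TPM = 17.8083 * 39.37 = 701 twists/m

701 twists/m


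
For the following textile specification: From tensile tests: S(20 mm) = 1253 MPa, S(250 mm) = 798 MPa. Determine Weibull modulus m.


Formula: m = ln(L1/L2) / ln(S2/S1)
Step 1: ln(L1/L2) = ln(20/250) = -2.52573
Step 2: S2/S1 = 798/1253 = 0.63687
Step 3: ln(S2/S1) = ln(0.63687) = -0.45119
Step 4: m = -2.52573 / -0.45119 = 5.60

5.60 (Weibull m)


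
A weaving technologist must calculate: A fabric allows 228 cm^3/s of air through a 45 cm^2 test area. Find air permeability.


Formula: Air Permeability = Airflow / Test Area
AP = 228 cm^3/s / 45 cm^2
AP = 5.1 cm^3/s/cm^2

5.1 cm^3/s/cm^2


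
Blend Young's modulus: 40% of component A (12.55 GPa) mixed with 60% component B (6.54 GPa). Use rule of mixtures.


Formula: Blend property = (fraction_A * property_A) + (fraction_B * property_B)
Step 1: Contribution A = 40/100 * 12.55 GPa = 5.02 GPa
Step 2: Contribution B = 60/100 * 6.54 GPa = 3.924 GPa
Step 3: Blend Young's modulus = 5.02 + 3.924 = 8.944 GPa

8.944 GPa


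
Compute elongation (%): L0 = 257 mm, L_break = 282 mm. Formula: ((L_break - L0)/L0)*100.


Formula: Elongation (%) = ((L_break - L0) / L0) * 100
Step 1: Extension = 282 - 257 = 25 mm
Step 2: Elongation = (25 / 257) * 100
Step 3: Elongation = 0.097276 * 100 = 9.7276% ≈ 9.7%

9.7%


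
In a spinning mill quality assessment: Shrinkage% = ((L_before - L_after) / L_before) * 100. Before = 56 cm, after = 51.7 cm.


Formula: Shrinkage% = ((L_before - L_after) / L_before) * 100
Step 1: Shrinkage = 56 - 51.7 = 4.3 cm
Step 2: Shrinkage% = (4.3 / 56) * 100
Step 3: Shrinkage% = 0.076786 * 100 = 7.6786% ≈ 7.7%

7.7%


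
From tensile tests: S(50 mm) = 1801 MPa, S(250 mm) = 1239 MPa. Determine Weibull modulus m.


Formula: m = ln(L1/L2) / ln(S2/S1)
Step 1: ln(L1/L2) = ln(50/250) = -1.60944
Step 2: S2/S1 = 1239/1801 = 0.68795
Step 3: ln(S2/S1) = ln(0.68795) = -0.37404
Step 4: m = -1.60944 / -0.37404 = 4.30

4.30 (Weibull m)


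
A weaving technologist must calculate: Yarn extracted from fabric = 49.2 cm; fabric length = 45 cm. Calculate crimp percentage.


Formula: Crimp% = ((L_yarn - L_fabric) / L_fabric) * 100
Step 1: Extension = 49.2 - 45 = 4.2 cm
Step 2: Crimp% = (4.2 / 45) * 100
Step 3: Crimp% = 0.093333 * 100 = 9.3333% ≈ 9.3%

9.3%


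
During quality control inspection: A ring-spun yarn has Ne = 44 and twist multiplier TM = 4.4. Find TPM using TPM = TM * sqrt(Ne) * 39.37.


Formula: TPM = TM * sqrt(Ne) * 39.37
Step 1: sqrt(Ne) = sqrt(44) = 6.6332
Step 2: TM * sqrt(Ne) = 4.4 * 6.6332 = 29.1861
Step 3: TPM = 29.1861 * 39.37 = 1149 twists/m

1149 twists/m


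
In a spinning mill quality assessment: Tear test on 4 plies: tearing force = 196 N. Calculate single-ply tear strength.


Formula: Per-ply strength = Total force / Number of plies
Per-ply = 196 N / 4
Per-ply = 49 N

49 N


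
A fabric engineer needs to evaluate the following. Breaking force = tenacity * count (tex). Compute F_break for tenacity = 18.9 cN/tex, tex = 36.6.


Formula: Breaking force = Tenacity * Linear density
F = 18.9 cN/tex * 36.6 tex
F = 691.74 cN

691.74 cN


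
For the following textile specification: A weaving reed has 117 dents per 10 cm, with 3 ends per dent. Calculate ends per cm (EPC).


Formula: EPC = (dents per 10 cm * ends per dent) / 10
Step 1: Total ends per 10 cm = 117 * 3 = 351
Step 2: EPC = 351 / 10 = 35.1 ends/cm

35.1 ends/cm


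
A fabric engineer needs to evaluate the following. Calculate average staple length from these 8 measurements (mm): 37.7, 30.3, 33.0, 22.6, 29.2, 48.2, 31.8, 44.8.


Formula: Mean = sum of lengths / count
Sum = 37.7 + 30.3 + 33.0 + 22.6 + 29.2 + 48.2 + 31.8 + 44.8
Sum = 277.6 mm
Mean = 277.6 / 8 = 34.70 mm

34.70 mm


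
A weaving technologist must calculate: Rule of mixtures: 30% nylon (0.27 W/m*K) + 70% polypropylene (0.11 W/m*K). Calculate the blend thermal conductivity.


Formula: Blend property = (fraction_A * property_A) + (fraction_B * property_B)
Step 1: Contribution A = 30/100 * 0.27 W/m*K = 0.081 W/m*K
Step 2: Contribution B = 70/100 * 0.11 W/m*K = 0.077 W/m*K
Step 3: Blend thermal conductivity = 0.081 + 0.077 = 0.158 W/m*K

0.158 W/m*K


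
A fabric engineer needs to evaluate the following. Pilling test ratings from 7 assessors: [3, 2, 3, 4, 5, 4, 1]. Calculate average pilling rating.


Formula: Mean = sum / count
Sum = 3 + 2 + 3 + 4 + 5 + 4 + 1 = 22
Mean = 22 / 7 = 3.1

3.1


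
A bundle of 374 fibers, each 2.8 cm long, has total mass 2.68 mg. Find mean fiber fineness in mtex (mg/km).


Formula: fineness (mtex) = mass (mg) / total length (km) = (mass_mg / total_length_m) * 1000
Step 1: Convert fiber length: 2.8 cm = 0.028 m
Step 2: Total fiber length = 374 * 0.028 = 10.472 m
Step 3: Linear density = 2.68 mg / 10.472 m = 0.2559 mg/m
Step 4: fineness = 0.2559 * 1000 = 255.9 mtex

255.9 mtex


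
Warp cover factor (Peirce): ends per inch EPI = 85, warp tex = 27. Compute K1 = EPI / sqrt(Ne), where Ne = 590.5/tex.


Formula: K1 = EPI / sqrt(Ne), with Ne = 590.5 / tex_warp
Step 1: Ne = 590.5 / 27 = 21.87
Step 2: sqrt(Ne) = sqrt(21.87) = 4.6765
Step 3: K1 = 85 / 4.6765 = 18.2

18.2


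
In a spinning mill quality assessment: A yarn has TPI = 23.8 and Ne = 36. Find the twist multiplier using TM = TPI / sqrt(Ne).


Formula: TM = TPI / sqrt(Ne)
Step 1: sqrt(Ne) = sqrt(36) = 6
Step 2: TM = 23.8 / 6 = 3.97

3.97 TM


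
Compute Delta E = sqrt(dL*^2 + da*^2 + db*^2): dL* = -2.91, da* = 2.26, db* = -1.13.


Formula: Delta E = sqrt(dL*^2 + da*^2 + db*^2)
Step 1: dL*^2 = (-2.91)^2 = 8.4681
Step 2: da*^2 = 2.26^2 = 5.1076
Step 3: db*^2 = (-1.13)^2 = 1.2769
Step 4: Sum = 8.4681 + 5.1076 + 1.2769 = 14.8526
Step 5: Delta E = sqrt(14.8526) = 3.85

3.85 Delta E


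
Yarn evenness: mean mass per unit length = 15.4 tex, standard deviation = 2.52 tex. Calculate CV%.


Formula: CV% = (standard deviation / mean) * 100
Step 1: Ratio = 2.52 / 15.4 = 0.163636
Step 2: CV% = 0.163636 * 100 = 16.3636% ≈ 16.4%

16.4%


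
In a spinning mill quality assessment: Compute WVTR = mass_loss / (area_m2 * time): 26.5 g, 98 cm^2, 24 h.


Formula: WVTR = mass_loss / (area * time)
Step 1: Convert area: 98 cm^2 = 0.0098 m^2
Step 2: WVTR = 26.5 g / (0.0098 m^2 * 24 h)
Step 3: WVTR = 26.5 / 0.2352 = 112.7 g/m^2/h

112.7 g/m^2/h


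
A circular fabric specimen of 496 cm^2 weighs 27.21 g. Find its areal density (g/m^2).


Formula: GSM = mass_g / area_m2
Step 1: Convert area: 496 cm^2 = 496 / 10000 = 0.0496 m^2
Step 2: GSM = 27.21 g / 0.0496 m^2 = 548.6 g/m^2

548.6 g/m^2


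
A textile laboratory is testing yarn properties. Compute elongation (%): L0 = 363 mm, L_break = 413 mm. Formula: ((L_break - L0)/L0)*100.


Formula: Elongation (%) = ((L_break - L0) / L0) * 100
Step 1: Extension = 413 - 363 = 50 mm
Step 2: Elongation = (50 / 363) * 100
Step 3: Elongation = 0.137741 * 100 = 13.7741% ≈ 13.8%

13.8%


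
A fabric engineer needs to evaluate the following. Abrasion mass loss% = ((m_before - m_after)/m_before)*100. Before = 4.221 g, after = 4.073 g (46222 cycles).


Formula: Mass loss% = ((m_before - m_after) / m_before) * 100
Step 1: Mass loss = 4.221 - 4.073 = 0.148 g
Step 2: Ratio = 0.148 / 4.221 = 0.0350628
Step 3: Mass loss% = 0.0350628 * 100 = 3.50628% ≈ 3.51%

3.51%


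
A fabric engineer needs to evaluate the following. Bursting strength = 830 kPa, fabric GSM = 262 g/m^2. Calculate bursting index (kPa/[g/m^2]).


Formula: Bursting Index = Bursting Strength / Fabric GSM
BI = 830 kPa / 262 g/m^2
BI = 3.168 kPa/(g/m^2)

3.168 kPa/(g/m^2)


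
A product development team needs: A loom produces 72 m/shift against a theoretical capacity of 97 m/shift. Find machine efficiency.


Formula: Efficiency% = (Actual output / Theoretical output) * 100
Efficiency% = (72 / 97) * 100
Efficiency% = 0.742268 * 100 = 74.2268% ≈ 74.2%

74.2%


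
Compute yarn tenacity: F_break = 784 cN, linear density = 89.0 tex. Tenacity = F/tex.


Formula: Tenacity = Breaking force / Linear density
Tenacity = 784 cN / 89.0 tex
Tenacity = 8.81 cN/tex

8.81 cN/tex


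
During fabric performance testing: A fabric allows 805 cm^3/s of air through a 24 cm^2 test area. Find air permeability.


Formula: Air Permeability = Airflow / Test Area
AP = 805 cm^3/s / 24 cm^2
AP = 33.5 cm^3/s/cm^2

33.5 cm^3/s/cm^2


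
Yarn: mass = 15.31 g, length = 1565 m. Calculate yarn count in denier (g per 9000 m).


Formula: den = (mass_g / length_m) * 9000
Substituting: den = (15.31 / 1565) * 9000
Intermediate: 15.31 / 1565 = 0.00978275 g/m
den = 0.00978275 * 9000 = 88.0 denier

88.0 denier


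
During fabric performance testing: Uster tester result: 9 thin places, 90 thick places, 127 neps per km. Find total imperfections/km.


Formula: Total = thin places + thick places + neps
Total = 9 + 90 + 127
Total = 226 imperfections/km

226 imperfections/km


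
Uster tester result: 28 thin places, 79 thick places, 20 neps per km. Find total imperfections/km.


Formula: Total = thin places + thick places + neps
Total = 28 + 79 + 20
Total = 127 imperfections/km

127 imperfections/km


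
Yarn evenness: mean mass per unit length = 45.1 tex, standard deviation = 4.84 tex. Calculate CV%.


Formula: CV% = (standard deviation / mean) * 100
Step 1: Ratio = 4.84 / 45.1 = 0.107317
Step 2: CV% = 0.107317 * 100 = 10.7317% ≈ 10.7%

10.7%


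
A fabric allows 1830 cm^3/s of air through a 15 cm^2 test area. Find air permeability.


Formula: Air Permeability = Airflow / Test Area
AP = 1830 cm^3/s / 15 cm^2
AP = 122.0 cm^3/s/cm^2

122.0 cm^3/s/cm^2


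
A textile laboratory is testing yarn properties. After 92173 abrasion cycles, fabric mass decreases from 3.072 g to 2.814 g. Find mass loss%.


Formula: Mass loss% = ((m_before - m_after) / m_before) * 100
Step 1: Mass loss = 3.072 - 2.814 = 0.258 g
Step 2: Ratio = 0.258 / 3.072 = 0.0839844
Step 3: Mass loss% = 0.0839844 * 100 = 8.39844% ≈ 8.40%

8.40%


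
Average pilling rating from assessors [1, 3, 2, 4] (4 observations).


Formula: Mean = sum / count
Sum = 1 + 3 + 2 + 4 = 10
Mean = 10 / 4 = 2.5

2.5


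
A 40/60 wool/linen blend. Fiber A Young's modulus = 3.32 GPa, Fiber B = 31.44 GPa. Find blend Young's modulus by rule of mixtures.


Formula: Blend property = (fraction_A * property_A) + (fraction_B * property_B)
Step 1: Contribution A = 40/100 * 3.32 GPa = 1.328 GPa
Step 2: Contribution B = 60/100 * 31.44 GPa = 18.864 GPa
Step 3: Blend Young's modulus = 1.328 + 18.864 = 20.192 GPa

20.192 GPa


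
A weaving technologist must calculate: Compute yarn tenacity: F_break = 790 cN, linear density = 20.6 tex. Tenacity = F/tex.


Formula: Tenacity = Breaking force / Linear density
Tenacity = 790 cN / 20.6 tex
Tenacity = 38.35 cN/tex

38.35 cN/tex


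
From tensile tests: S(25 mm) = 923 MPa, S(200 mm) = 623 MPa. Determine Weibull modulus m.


Formula: m = ln(L1/L2) / ln(S2/S1)
Step 1: ln(L1/L2) = ln(25/200) = -2.07944
Step 2: S2/S1 = 623/923 = 0.67497
Step 3: ln(S2/S1) = ln(0.67497) = -0.39309
Step 4: m = -2.07944 / -0.39309 = 5.29

5.29 (Weibull m)


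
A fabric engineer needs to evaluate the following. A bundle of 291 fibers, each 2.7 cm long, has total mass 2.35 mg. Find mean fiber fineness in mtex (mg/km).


Formula: fineness (mtex) = mass (mg) / total length (km) = (mass_mg / total_length_m) * 1000
Step 1: Convert fiber length: 2.7 cm = 0.027 m
Step 2: Total fiber length = 291 * 0.027 = 7.857 m
Step 3: Linear density = 2.35 mg / 7.857 m = 0.2991 mg/m
Step 4: fineness = 0.2991 * 1000 = 299.1 mtex

299.1 mtex


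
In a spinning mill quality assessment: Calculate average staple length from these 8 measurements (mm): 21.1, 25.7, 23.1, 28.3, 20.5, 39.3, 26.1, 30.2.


Formula: Mean = sum of lengths / count
Sum = 21.1 + 25.7 + 23.1 + 28.3 + 20.5 + 39.3 + 26.1 + 30.2
Sum = 214.3 mm
Mean = 214.3 / 8 = 26.79 mm

26.79 mm


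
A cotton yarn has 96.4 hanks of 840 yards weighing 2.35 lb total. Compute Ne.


Formula: Ne = hanks / mass_lb
Substituting: Ne = 96.4 / 2.35
Ne = 41.0

41.0 Ne


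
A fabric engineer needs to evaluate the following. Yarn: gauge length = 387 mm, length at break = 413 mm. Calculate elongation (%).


Formula: Elongation (%) = ((L_break - L0) / L0) * 100
Step 1: Extension = 413 - 387 = 26 mm
Step 2: Elongation = (26 / 387) * 100
Step 3: Elongation = 0.067183 * 100 = 6.7183% ≈ 6.7%

6.7%


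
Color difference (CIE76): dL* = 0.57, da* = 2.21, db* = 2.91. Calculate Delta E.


Formula: Delta E = sqrt(dL*^2 + da*^2 + db*^2)
Step 1: dL*^2 = 0.57^2 = 0.3249
Step 2: da*^2 = 2.21^2 = 4.8841
Step 3: db*^2 = 2.91^2 = 8.4681
Step 4: Sum = 0.3249 + 4.8841 + 8.4681 = 13.6771
Step 5: Delta E = sqrt(13.6771) = 3.7

3.7 Delta E


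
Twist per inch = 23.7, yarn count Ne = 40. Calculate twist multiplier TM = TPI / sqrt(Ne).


Formula: TM = TPI / sqrt(Ne)
Step 1: sqrt(Ne) = sqrt(40) = 6.3246
Step 2: TM = 23.7 / 6.3246 = 3.75

3.75 TM


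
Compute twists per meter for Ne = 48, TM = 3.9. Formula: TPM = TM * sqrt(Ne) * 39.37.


Formula: TPM = TM * sqrt(Ne) * 39.37
Step 1: sqrt(Ne) = sqrt(48) = 6.9282
Step 2: TM * sqrt(Ne) = 3.9 * 6.9282 = 27.02
Step 3: TPM = 27.02 * 39.37 = 1064 twists/m

1064 twists/m


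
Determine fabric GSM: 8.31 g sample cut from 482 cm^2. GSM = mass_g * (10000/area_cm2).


Formula: GSM = mass_g / area_m2
Step 1: Convert area: 482 cm^2 = 482 / 10000 = 0.0482 m^2
Step 2: GSM = 8.31 g / 0.0482 m^2 = 172.4 g/m^2

172.4 g/m^2


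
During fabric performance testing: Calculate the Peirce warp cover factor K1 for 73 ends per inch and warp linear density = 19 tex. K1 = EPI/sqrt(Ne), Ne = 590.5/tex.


Formula: K1 = EPI / sqrt(Ne), with Ne = 590.5 / tex_warp
Step 1: Ne = 590.5 / 19 = 31.079
Step 2: sqrt(Ne) = sqrt(31.079) = 5.5749
Step 3: K1 = 73 / 5.5749 = 13.1

13.1


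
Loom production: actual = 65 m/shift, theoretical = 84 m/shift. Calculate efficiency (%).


Formula: Efficiency% = (Actual output / Theoretical output) * 100
Efficiency% = (65 / 84) * 100
Efficiency% = 0.77381 * 100 = 77.381% ≈ 77.4%

77.4%


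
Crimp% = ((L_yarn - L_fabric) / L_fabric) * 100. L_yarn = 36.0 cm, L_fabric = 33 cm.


Formula: Crimp% = ((L_yarn - L_fabric) / L_fabric) * 100
Step 1: Extension = 36.0 - 33 = 3.0 cm
Step 2: Crimp% = (3.0 / 33) * 100
Step 3: Crimp% = 0.090909 * 100 = 9.0909% ≈ 9.1%

9.1%


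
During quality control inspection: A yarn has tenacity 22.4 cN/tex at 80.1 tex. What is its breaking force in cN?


Formula: Breaking force = Tenacity * Linear density
F = 22.4 cN/tex * 80.1 tex
F = 1794.24 cN

1794.24 cN


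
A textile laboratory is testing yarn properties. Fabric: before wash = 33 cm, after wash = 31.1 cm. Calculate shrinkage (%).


Formula: Shrinkage% = ((L_before - L_after) / L_before) * 100
Step 1: Shrinkage = 33 - 31.1 = 1.9 cm
Step 2: Shrinkage% = (1.9 / 33) * 100
Step 3: Shrinkage% = 0.057576 * 100 = 5.7576% ≈ 5.8%

5.8%


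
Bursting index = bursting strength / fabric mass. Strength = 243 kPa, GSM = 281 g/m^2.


Formula: Bursting Index = Bursting Strength / Fabric GSM
BI = 243 kPa / 281 g/m^2
BI = 0.865 kPa/(g/m^2)

0.865 kPa/(g/m^2)


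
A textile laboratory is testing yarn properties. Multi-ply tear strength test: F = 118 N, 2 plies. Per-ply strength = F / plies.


Formula: Per-ply strength = Total force / Number of plies
Per-ply = 118 N / 2
Per-ply = 59 N

59 N


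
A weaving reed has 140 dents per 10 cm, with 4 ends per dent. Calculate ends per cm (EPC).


Formula: EPC = (dents per 10 cm * ends per dent) / 10
Step 1: Total ends per 10 cm = 140 * 4 = 560
Step 2: EPC = 560 / 10 = 56.0 ends/cm

56.0 ends/cm


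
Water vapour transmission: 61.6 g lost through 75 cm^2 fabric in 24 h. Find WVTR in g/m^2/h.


Formula: WVTR = mass_loss / (area * time)
Step 1: Convert area: 75 cm^2 = 0.0075 m^2
Step 2: WVTR = 61.6 g / (0.0075 m^2 * 24 h)
Step 3: WVTR = 61.6 / 0.18 = 342.2 g/m^2/h

342.2 g/m^2/h


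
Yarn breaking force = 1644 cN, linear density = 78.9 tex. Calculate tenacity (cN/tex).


Formula: Tenacity = Breaking force / Linear density
Tenacity = 1644 cN / 78.9 tex
Tenacity = 20.84 cN/tex

20.84 cN/tex


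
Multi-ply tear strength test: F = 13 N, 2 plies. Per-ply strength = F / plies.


Formula: Per-ply strength = Total force / Number of plies
Per-ply = 13 N / 2
Per-ply = 6.5 N

6.5 N


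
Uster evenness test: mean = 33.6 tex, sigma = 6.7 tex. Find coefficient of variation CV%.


Formula: CV% = (standard deviation / mean) * 100
Step 1: Ratio = 6.7 / 33.6 = 0.199405
Step 2: CV% = 0.199405 * 100 = 19.9405% ≈ 19.9%

19.9%


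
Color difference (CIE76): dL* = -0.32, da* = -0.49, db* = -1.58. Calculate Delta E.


Formula: Delta E = sqrt(dL*^2 + da*^2 + db*^2)
Step 1: dL*^2 = (-0.32)^2 = 0.1024
Step 2: da*^2 = (-0.49)^2 = 0.2401
Step 3: db*^2 = (-1.58)^2 = 2.4964
Step 4: Sum = 0.1024 + 0.2401 + 2.4964 = 2.8389
Step 5: Delta E = sqrt(2.8389) = 1.68

1.68 Delta E


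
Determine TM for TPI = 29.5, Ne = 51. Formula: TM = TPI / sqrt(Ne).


Formula: TM = TPI / sqrt(Ne)
Step 1: sqrt(Ne) = sqrt(51) = 7.1414
Step 2: TM = 29.5 / 7.1414 = 4.13

4.13 TM


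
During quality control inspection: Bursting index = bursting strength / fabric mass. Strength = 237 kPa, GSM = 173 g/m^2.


Formula: Bursting Index = Bursting Strength / Fabric GSM
BI = 237 kPa / 173 g/m^2
BI = 1.370 kPa/(g/m^2)

1.370 kPa/(g/m^2)


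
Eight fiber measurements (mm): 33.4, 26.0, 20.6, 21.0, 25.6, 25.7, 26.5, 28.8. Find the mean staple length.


Formula: Mean = sum of lengths / count
Sum = 33.4 + 26.0 + 20.6 + 21.0 + 25.6 + 25.7 + 26.5 + 28.8
Sum = 207.6 mm
Mean = 207.6 / 8 = 25.95 mm

25.95 mm


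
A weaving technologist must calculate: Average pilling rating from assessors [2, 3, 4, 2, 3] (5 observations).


Formula: Mean = sum / count
Sum = 2 + 3 + 4 + 2 + 3 = 14
Mean = 14 / 5 = 2.8

2.8


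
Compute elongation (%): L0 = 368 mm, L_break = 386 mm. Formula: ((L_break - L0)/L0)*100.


Formula: Elongation (%) = ((L_break - L0) / L0) * 100
Step 1: Extension = 386 - 368 = 18 mm
Step 2: Elongation = (18 / 368) * 100
Step 3: Elongation = 0.048913 * 100 = 4.8913% ≈ 4.9%

4.9%


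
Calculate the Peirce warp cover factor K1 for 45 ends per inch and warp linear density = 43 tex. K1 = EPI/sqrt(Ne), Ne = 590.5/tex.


Formula: K1 = EPI / sqrt(Ne), with Ne = 590.5 / tex_warp
Step 1: Ne = 590.5 / 43 = 13.733
Step 2: sqrt(Ne) = sqrt(13.733) = 3.7058
Step 3: K1 = 45 / 3.7058 = 12.1

12.1


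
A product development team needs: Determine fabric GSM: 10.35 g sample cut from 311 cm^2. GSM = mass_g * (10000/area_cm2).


Formula: GSM = mass_g / area_m2
Step 1: Convert area: 311 cm^2 = 311 / 10000 = 0.0311 m^2
Step 2: GSM = 10.35 g / 0.0311 m^2 = 332.8 g/m^2

332.8 g/m^2


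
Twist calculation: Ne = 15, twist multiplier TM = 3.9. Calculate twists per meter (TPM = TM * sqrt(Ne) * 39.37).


Formula: TPM = TM * sqrt(Ne) * 39.37
Step 1: sqrt(Ne) = sqrt(15) = 3.873
Step 2: TM * sqrt(Ne) = 3.9 * 3.873 = 15.1047
Step 3: TPM = 15.1047 * 39.37 = 595 twists/m

595 twists/m


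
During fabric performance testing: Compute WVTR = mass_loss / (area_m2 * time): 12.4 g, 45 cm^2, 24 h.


Formula: WVTR = mass_loss / (area * time)
Step 1: Convert area: 45 cm^2 = 0.0045 m^2
Step 2: WVTR = 12.4 g / (0.0045 m^2 * 24 h)
Step 3: WVTR = 12.4 / 0.108 = 114.8 g/m^2/h

114.8 g/m^2/h


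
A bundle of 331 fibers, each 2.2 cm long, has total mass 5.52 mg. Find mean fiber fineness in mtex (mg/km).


Formula: fineness (mtex) = mass (mg) / total length (km) = (mass_mg / total_length_m) * 1000
Step 1: Convert fiber length: 2.2 cm = 0.022 m
Step 2: Total fiber length = 331 * 0.022 = 7.282 m
Step 3: Linear density = 5.52 mg / 7.282 m = 0.7580 mg/m
Step 4: fineness = 0.7580 * 1000 = 758.0 mtex

758.0 mtex


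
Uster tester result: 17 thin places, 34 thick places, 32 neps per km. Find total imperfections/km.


Formula: Total = thin places + thick places + neps
Total = 17 + 34 + 32
Total = 83 imperfections/km

83 imperfections/km


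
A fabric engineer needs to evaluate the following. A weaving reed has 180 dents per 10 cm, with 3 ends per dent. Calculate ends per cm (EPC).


Formula: EPC = (dents per 10 cm * ends per dent) / 10
Step 1: Total ends per 10 cm = 180 * 3 = 540
Step 2: EPC = 540 / 10 = 54.0 ends/cm

54.0 ends/cm


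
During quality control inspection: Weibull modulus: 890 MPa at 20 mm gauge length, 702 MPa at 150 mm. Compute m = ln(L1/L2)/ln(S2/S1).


Formula: m = ln(L1/L2) / ln(S2/S1)
Step 1: ln(L1/L2) = ln(20/150) = -2.01490
Step 2: S2/S1 = 702/890 = 0.78876
Step 3: ln(S2/S1) = ln(0.78876) = -0.23729
Step 4: m = -2.01490 / -0.23729 = 8.49

8.49 (Weibull m)


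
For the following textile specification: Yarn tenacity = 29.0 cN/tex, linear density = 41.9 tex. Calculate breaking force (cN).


Formula: Breaking force = Tenacity * Linear density
F = 29.0 cN/tex * 41.9 tex
F = 1215.10 cN

1215.10 cN


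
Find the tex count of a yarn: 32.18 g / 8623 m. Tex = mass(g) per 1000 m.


Formula: Tex = (mass_g / length_m) * 1000
Substituting: Tex = (32.18 / 8623) * 1000
Intermediate: 32.18 / 8623 = 0.00373188 g/m
Tex = 0.00373188 * 1000 = 3.73 tex

3.73 tex


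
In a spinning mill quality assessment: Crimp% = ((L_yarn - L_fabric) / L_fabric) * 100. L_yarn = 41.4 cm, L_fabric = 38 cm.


Formula: Crimp% = ((L_yarn - L_fabric) / L_fabric) * 100
Step 1: Extension = 41.4 - 38 = 3.4 cm
Step 2: Crimp% = (3.4 / 38) * 100
Step 3: Crimp% = 0.089474 * 100 = 8.9474% ≈ 8.9%

8.9%


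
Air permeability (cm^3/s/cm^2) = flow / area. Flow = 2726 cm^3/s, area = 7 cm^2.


Formula: Air Permeability = Airflow / Test Area
AP = 2726 cm^3/s / 7 cm^2
AP = 389.4 cm^3/s/cm^2

389.4 cm^3/s/cm^2


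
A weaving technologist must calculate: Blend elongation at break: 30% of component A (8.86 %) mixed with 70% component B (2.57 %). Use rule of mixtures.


Formula: Blend property = (fraction_A * property_A) + (fraction_B * property_B)
Step 1: Contribution A = 30/100 * 8.86 % = 2.658 %
Step 2: Contribution B = 70/100 * 2.57 % = 1.799 %
Step 3: Blend elongation at break = 2.658 + 1.799 = 4.457 %

4.457 %


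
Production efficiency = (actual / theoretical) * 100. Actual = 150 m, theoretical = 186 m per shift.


Formula: Efficiency% = (Actual output / Theoretical output) * 100
Efficiency% = (150 / 186) * 100
Efficiency% = 0.806452 * 100 = 80.6452% ≈ 80.6%

80.6%


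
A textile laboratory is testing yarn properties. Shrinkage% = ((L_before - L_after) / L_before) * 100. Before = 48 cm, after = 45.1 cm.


Formula: Shrinkage% = ((L_before - L_after) / L_before) * 100
Step 1: Shrinkage = 48 - 45.1 = 2.9 cm
Step 2: Shrinkage% = (2.9 / 48) * 100
Step 3: Shrinkage% = 0.060417 * 100 = 6.0417% ≈ 6.0%

6.0%


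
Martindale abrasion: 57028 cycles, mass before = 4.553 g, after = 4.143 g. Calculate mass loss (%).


Formula: Mass loss% = ((m_before - m_after) / m_before) * 100
Step 1: Mass loss = 4.553 - 4.143 = 0.41 g
Step 2: Ratio = 0.41 / 4.553 = 0.0900505
Step 3: Mass loss% = 0.0900505 * 100 = 9.00505% ≈ 9.01%

9.01%


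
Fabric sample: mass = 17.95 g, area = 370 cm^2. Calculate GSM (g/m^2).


Formula: GSM = mass_g / area_m2
Step 1: Convert area: 370 cm^2 = 370 / 10000 = 0.037 m^2
Step 2: GSM = 17.95 g / 0.037 m^2 = 485.1 g/m^2

485.1 g/m^2


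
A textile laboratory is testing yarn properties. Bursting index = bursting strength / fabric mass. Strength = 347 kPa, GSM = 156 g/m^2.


Formula: Bursting Index = Bursting Strength / Fabric GSM
BI = 347 kPa / 156 g/m^2
BI = 2.224 kPa/(g/m^2)

2.224 kPa/(g/m^2)


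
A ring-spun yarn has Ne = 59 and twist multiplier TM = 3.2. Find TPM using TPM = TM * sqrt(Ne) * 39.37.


Formula: TPM = TM * sqrt(Ne) * 39.37
Step 1: sqrt(Ne) = sqrt(59) = 7.6811
Step 2: TM * sqrt(Ne) = 3.2 * 7.6811 = 24.5795
Step 3: TPM = 24.5795 * 39.37 = 968 twists/m

968 twists/m


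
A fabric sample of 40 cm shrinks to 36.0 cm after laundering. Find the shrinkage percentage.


Formula: Shrinkage% = ((L_before - L_after) / L_before) * 100
Step 1: Shrinkage = 40 - 36.0 = 4.0 cm
Step 2: Shrinkage% = (4.0 / 40) * 100
Step 3: Shrinkage% = 0.1 * 100 = 10.0%

10.0%


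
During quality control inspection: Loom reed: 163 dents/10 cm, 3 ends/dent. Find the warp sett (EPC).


Formula: EPC = (dents per 10 cm * ends per dent) / 10
Step 1: Total ends per 10 cm = 163 * 3 = 489
Step 2: EPC = 489 / 10 = 48.9 ends/cm

48.9 ends/cm


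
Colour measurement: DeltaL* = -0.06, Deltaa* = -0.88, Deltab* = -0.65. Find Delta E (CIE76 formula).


Formula: Delta E = sqrt(dL*^2 + da*^2 + db*^2)
Step 1: dL*^2 = (-0.06)^2 = 0.0036
Step 2: da*^2 = (-0.88)^2 = 0.7744
Step 3: db*^2 = (-0.65)^2 = 0.4225
Step 4: Sum = 0.0036 + 0.7744 + 0.4225 = 1.2005
Step 5: Delta E = sqrt(1.2005) = 1.1

1.1 Delta E


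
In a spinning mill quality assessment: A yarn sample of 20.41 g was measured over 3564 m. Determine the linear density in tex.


Formula: Tex = (mass_g / length_m) * 1000
Substituting: Tex = (20.41 / 3564) * 1000
Intermediate: 20.41 / 3564 = 0.00572671 g/m
Tex = 0.00572671 * 1000 = 5.73 tex

5.73 tex


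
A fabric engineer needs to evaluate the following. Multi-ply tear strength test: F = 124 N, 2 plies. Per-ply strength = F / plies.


Formula: Per-ply strength = Total force / Number of plies
Per-ply = 124 N / 2
Per-ply = 62 N

62 N


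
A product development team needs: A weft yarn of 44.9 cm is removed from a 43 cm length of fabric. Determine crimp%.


Formula: Crimp% = ((L_yarn - L_fabric) / L_fabric) * 100
Step 1: Extension = 44.9 - 43 = 1.9 cm
Step 2: Crimp% = (1.9 / 43) * 100
Step 3: Crimp% = 0.044186 * 100 = 4.4186% ≈ 4.4%

4.4%


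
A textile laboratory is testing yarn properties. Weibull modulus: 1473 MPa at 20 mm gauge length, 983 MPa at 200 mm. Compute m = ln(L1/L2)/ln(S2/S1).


Formula: m = ln(L1/L2) / ln(S2/S1)
Step 1: ln(L1/L2) = ln(20/200) = -2.30259
Step 2: S2/S1 = 983/1473 = 0.66735
Step 3: ln(S2/S1) = ln(0.66735) = -0.40444
Step 4: m = -2.30259 / -0.40444 = 5.69

5.69 (Weibull m)


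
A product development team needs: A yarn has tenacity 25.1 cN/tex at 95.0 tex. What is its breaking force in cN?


Formula: Breaking force = Tenacity * Linear density
F = 25.1 cN/tex * 95.0 tex
F = 2384.50 cN

2384.50 cN


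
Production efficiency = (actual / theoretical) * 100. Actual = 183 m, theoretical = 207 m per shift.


Formula: Efficiency% = (Actual output / Theoretical output) * 100
Efficiency% = (183 / 207) * 100
Efficiency% = 0.884058 * 100 = 88.4058% ≈ 88.4%

88.4%


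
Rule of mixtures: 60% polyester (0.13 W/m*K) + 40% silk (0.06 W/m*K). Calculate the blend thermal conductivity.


Formula: Blend property = (fraction_A * property_A) + (fraction_B * property_B)
Step 1: Contribution A = 60/100 * 0.13 W/m*K = 0.078 W/m*K
Step 2: Contribution B = 40/100 * 0.06 W/m*K = 0.024 W/m*K
Step 3: Blend thermal conductivity = 0.078 + 0.024 = 0.102 W/m*K

0.102 W/m*K


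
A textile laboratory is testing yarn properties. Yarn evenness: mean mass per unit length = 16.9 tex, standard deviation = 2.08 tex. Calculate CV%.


Formula: CV% = (standard deviation / mean) * 100
Step 1: Ratio = 2.08 / 16.9 = 0.123077
Step 2: CV% = 0.123077 * 100 = 12.3077% ≈ 12.3%

12.3%


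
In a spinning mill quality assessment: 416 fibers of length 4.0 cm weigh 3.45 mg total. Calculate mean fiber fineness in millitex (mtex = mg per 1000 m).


Formula: fineness (mtex) = mass (mg) / total length (km) = (mass_mg / total_length_m) * 1000
Step 1: Convert fiber length: 4.0 cm = 0.04 m
Step 2: Total fiber length = 416 * 0.04 = 16.64 m
Step 3: Linear density = 3.45 mg / 16.64 m = 0.2073 mg/m
Step 4: fineness = 0.2073 * 1000 = 207.3 mtex

207.3 mtex


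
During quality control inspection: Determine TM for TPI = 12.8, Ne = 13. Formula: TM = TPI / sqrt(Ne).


Formula: TM = TPI / sqrt(Ne)
Step 1: sqrt(Ne) = sqrt(13) = 3.6056
Step 2: TM = 12.8 / 3.6056 = 3.55

3.55 TM


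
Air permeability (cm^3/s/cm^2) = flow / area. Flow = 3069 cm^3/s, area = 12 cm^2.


Formula: Air Permeability = Airflow / Test Area
AP = 3069 cm^3/s / 12 cm^2
AP = 255.8 cm^3/s/cm^2

255.8 cm^3/s/cm^2


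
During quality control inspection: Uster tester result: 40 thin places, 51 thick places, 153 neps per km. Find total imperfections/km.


Formula: Total = thin places + thick places + neps
Total = 40 + 51 + 153
Total = 244 imperfections/km

244 imperfections/km


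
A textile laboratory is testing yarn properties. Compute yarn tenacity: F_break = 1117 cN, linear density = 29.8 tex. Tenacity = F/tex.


Formula: Tenacity = Breaking force / Linear density
Tenacity = 1117 cN / 29.8 tex
Tenacity = 37.48 cN/tex

37.48 cN/tex


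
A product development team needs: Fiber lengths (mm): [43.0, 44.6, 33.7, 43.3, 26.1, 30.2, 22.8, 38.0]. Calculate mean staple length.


Formula: Mean = sum of lengths / count
Sum = 43.0 + 44.6 + 33.7 + 43.3 + 26.1 + 30.2 + 22.8 + 38.0
Sum = 281.7 mm
Mean = 281.7 / 8 = 35.21 mm

35.21 mm


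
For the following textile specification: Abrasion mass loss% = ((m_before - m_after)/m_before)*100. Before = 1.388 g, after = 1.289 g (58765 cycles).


Formula: Mass loss% = ((m_before - m_after) / m_before) * 100
Step 1: Mass loss = 1.388 - 1.289 = 0.099 g
Step 2: Ratio = 0.099 / 1.388 = 0.0713256
Step 3: Mass loss% = 0.0713256 * 100 = 7.13256% ≈ 7.13%

7.13%


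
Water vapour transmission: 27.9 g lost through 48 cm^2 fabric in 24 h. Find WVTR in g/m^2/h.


Formula: WVTR = mass_loss / (area * time)
Step 1: Convert area: 48 cm^2 = 0.0048 m^2
Step 2: WVTR = 27.9 g / (0.0048 m^2 * 24 h)
Step 3: WVTR = 27.9 / 0.1152 = 242.2 g/m^2/h

242.2 g/m^2/h


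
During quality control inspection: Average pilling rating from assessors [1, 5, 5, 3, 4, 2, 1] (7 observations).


Formula: Mean = sum / count
Sum = 1 + 5 + 5 + 3 + 4 + 2 + 1 = 21
Mean = 21 / 7 = 3.0

3.0


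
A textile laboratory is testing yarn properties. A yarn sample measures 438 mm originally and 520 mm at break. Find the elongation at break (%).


Formula: Elongation (%) = ((L_break - L0) / L0) * 100
Step 1: Extension = 520 - 438 = 82 mm
Step 2: Elongation = (82 / 438) * 100
Step 3: Elongation = 0.187215 * 100 = 18.7215% ≈ 18.7%

18.7%


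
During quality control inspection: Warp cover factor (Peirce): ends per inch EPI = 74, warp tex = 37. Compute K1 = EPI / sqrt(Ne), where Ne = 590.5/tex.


Formula: K1 = EPI / sqrt(Ne), with Ne = 590.5 / tex_warp
Step 1: Ne = 590.5 / 37 = 15.959
Step 2: sqrt(Ne) = sqrt(15.959) = 3.9949
Step 3: K1 = 74 / 3.9949 = 18.5

18.5


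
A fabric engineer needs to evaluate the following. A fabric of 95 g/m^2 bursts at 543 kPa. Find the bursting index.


Formula: Bursting Index = Bursting Strength / Fabric GSM
BI = 543 kPa / 95 g/m^2
BI = 5.716 kPa/(g/m^2)

5.716 kPa/(g/m^2)


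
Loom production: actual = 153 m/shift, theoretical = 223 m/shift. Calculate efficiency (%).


Formula: Efficiency% = (Actual output / Theoretical output) * 100
Efficiency% = (153 / 223) * 100
Efficiency% = 0.686099 * 100 = 68.6099% ≈ 68.6%

68.6%


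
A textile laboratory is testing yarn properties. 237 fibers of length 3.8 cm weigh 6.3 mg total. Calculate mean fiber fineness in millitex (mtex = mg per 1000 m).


Formula: fineness (mtex) = mass (mg) / total length (km) = (mass_mg / total_length_m) * 1000
Step 1: Convert fiber length: 3.8 cm = 0.038 m
Step 2: Total fiber length = 237 * 0.038 = 9.006 m
Step 3: Linear density = 6.3 mg / 9.006 m = 0.6995 mg/m
Step 4: fineness = 0.6995 * 1000 = 699.5 mtex

699.5 mtex


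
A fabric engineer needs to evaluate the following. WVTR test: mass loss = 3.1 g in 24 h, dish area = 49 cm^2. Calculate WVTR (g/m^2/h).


Formula: WVTR = mass_loss / (area * time)
Step 1: Convert area: 49 cm^2 = 0.0049 m^2
Step 2: WVTR = 3.1 g / (0.0049 m^2 * 24 h)
Step 3: WVTR = 3.1 / 0.1176 = 26.4 g/m^2/h

26.4 g/m^2/h


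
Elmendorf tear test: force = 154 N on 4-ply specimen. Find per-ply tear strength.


Formula: Per-ply strength = Total force / Number of plies
Per-ply = 154 N / 4
Per-ply = 38.5 N

38.5 N


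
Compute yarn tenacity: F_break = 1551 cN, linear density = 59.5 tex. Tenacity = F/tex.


Formula: Tenacity = Breaking force / Linear density
Tenacity = 1551 cN / 59.5 tex
Tenacity = 26.07 cN/tex

26.07 cN/tex


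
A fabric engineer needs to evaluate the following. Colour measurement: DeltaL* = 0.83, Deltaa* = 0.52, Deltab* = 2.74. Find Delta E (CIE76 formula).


Formula: Delta E = sqrt(dL*^2 + da*^2 + db*^2)
Step 1: dL*^2 = 0.83^2 = 0.6889
Step 2: da*^2 = 0.52^2 = 0.2704
Step 3: db*^2 = 2.74^2 = 7.5076
Step 4: Sum = 0.6889 + 0.2704 + 7.5076 = 8.4669
Step 5: Delta E = sqrt(8.4669) = 2.91

2.91 Delta E


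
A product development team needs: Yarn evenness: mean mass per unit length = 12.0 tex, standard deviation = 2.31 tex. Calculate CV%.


Formula: CV% = (standard deviation / mean) * 100
Step 1: Ratio = 2.31 / 12.0 = 0.1925
Step 2: CV% = 0.1925 * 100 = 19.25% ≈ 19.3%

19.3%


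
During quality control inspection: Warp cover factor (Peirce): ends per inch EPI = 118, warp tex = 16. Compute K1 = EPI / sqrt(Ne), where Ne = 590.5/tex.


Formula: K1 = EPI / sqrt(Ne), with Ne = 590.5 / tex_warp
Step 1: Ne = 590.5 / 16 = 36.906
Step 2: sqrt(Ne) = sqrt(36.906) = 6.075
Step 3: K1 = 118 / 6.075 = 19.4

19.4
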